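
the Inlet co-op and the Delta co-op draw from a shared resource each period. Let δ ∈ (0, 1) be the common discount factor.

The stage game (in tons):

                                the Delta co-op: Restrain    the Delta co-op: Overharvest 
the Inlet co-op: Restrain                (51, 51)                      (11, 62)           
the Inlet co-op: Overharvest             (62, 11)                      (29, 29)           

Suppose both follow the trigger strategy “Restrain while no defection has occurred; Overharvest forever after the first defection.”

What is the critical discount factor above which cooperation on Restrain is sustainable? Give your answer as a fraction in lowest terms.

Cooperation forever yields 51 each period: 51/(1−δ).
Deviating yields 62 once, then 29 forever: 62 + 29δ/(1−δ).
No profitable deviation requires 51/(1−δ) ≥ 62 + 29δ/(1−δ).
Multiplying by (1−δ): 51 ≥ 62(1−δ) + 29δ = 62 − 33δ.
So 33δ ≥ 11, i.e. δ ≥ 11/33 = 1/3.

1/3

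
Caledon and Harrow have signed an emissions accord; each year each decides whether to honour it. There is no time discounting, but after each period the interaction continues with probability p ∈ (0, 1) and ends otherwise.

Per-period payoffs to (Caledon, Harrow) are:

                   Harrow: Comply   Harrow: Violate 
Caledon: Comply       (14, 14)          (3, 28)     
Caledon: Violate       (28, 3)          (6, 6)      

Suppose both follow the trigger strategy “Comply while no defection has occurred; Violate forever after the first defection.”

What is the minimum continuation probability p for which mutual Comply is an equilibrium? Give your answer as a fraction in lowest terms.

7/11

Expected cooperation value is 14 + p·14 + p²·14 + … = 14/(1−p); deviation gives 28 + p·6/(1−p).
14 ≥ 28(1−p) + 6p ⇒ 22p ≥ 14 ⇒ p ≥ 14/22 = 7/11.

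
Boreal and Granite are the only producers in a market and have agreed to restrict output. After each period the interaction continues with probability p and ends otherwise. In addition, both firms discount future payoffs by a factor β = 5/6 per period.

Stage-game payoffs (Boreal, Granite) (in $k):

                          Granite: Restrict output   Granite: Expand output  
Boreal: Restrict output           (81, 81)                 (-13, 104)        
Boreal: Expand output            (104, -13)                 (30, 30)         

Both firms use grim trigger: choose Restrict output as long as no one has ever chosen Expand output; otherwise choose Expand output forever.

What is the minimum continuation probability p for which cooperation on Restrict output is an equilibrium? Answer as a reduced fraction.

With continuation probability p and discount β, the effective per-period discount factor is βp.
Grim-trigger IC: βp ≥ (104−81)/(104−30) = 23/74.
So p ≥ (23/74)/(5/6) = 69/185.

69/185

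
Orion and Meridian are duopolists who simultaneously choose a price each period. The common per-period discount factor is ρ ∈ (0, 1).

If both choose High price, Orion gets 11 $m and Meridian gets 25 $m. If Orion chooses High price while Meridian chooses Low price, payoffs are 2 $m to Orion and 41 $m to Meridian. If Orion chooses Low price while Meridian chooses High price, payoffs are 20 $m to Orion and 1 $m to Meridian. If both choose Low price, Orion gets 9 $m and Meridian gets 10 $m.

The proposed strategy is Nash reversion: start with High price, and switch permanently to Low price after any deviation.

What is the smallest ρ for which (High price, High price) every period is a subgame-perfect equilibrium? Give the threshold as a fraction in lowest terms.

9/11

For Orion: deviation gain 20−11 = 9, per-period punishment loss 11−9 = 2. IC gives ρ ≥ 9/11.
For Meridian: gain 16, loss 15 per period, so ρ ≥ 16/31.
The tighter constraint is Orion's, so cooperation needs ρ ≥ 9/11.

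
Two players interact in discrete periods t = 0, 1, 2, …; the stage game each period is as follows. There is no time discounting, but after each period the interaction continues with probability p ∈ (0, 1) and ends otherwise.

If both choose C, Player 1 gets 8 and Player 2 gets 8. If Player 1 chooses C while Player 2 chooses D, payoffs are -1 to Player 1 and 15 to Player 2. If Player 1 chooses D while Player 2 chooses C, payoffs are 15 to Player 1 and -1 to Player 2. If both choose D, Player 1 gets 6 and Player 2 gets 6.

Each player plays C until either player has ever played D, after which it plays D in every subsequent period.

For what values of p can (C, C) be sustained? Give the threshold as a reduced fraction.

7/9

Expected cooperation value is 8 + p·8 + p²·8 + … = 8/(1−p); deviation gives 15 + p·6/(1−p).
8 ≥ 15(1−p) + 6p ⇒ 9p ≥ 7 ⇒ p ≥ 7/9.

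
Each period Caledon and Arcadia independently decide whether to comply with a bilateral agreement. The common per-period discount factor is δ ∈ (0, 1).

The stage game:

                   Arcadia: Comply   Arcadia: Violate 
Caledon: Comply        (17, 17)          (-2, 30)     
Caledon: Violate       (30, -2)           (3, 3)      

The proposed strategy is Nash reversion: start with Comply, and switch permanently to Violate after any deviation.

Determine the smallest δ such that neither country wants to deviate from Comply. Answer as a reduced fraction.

13/27

17/(1−δ) ≥ 30 + 3δ/(1−δ)
17 ≥ 30 − 27δ
δ ≥ 13/27.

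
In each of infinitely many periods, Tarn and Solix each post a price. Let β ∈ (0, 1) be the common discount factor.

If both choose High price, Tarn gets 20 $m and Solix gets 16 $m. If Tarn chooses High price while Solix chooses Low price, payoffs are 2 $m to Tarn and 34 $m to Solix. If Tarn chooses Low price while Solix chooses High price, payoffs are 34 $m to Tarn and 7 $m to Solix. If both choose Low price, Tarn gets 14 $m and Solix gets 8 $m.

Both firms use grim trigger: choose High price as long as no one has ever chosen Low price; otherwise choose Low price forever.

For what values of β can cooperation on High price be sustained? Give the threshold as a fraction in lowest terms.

7/10

Tarn's threshold: (34−20)/(34−14) = 7/10.
Solix's threshold: (34−16)/(34−8) = 9/13.
7/10 > 9/13, so Tarn binds and β* = 7/10.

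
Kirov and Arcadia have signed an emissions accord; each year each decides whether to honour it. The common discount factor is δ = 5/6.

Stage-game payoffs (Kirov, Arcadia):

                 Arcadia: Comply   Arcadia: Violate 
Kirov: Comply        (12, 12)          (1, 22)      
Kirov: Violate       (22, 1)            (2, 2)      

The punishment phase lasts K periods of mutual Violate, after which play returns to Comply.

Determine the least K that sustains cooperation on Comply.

2

No profitable deviation requires (12−2)(δ+…+δ^K) ≥ 22−12, i.e. δ+…+δ^K ≥ 1 ≈ 1.0000.
With δ = 5/6, the partial sums are K=1: 0.8333, K=2: 1.5278.
K = 2 is the first length at which the sum reaches 1.0000.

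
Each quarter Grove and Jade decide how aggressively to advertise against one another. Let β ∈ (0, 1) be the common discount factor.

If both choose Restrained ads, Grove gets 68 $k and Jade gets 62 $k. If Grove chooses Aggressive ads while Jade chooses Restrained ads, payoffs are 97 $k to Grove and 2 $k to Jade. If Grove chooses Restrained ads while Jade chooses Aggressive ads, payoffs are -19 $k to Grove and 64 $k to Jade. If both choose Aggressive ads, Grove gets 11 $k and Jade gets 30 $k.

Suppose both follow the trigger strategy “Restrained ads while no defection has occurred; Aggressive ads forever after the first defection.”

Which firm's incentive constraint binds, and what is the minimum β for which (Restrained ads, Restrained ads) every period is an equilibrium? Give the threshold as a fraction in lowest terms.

Grove's threshold: (97−68)/(97−11) = 29/86.
Jade's threshold: (64−62)/(64−30) = 1/17.
29/86 > 1/17, so Grove binds and β* = 29/86.

Grove; β ≥ 29/86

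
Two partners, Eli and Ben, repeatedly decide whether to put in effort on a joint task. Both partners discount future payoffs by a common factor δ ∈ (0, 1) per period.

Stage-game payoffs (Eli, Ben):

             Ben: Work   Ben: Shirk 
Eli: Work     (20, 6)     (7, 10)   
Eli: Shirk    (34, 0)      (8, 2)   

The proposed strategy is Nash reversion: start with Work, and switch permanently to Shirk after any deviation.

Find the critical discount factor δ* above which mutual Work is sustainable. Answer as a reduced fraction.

Eli's threshold: (34−20)/(34−8) = 7/13.
Ben's threshold: (10−6)/(10−2) = 1/2.
7/13 > 1/2, so Eli binds and δ* = 7/13.

7/13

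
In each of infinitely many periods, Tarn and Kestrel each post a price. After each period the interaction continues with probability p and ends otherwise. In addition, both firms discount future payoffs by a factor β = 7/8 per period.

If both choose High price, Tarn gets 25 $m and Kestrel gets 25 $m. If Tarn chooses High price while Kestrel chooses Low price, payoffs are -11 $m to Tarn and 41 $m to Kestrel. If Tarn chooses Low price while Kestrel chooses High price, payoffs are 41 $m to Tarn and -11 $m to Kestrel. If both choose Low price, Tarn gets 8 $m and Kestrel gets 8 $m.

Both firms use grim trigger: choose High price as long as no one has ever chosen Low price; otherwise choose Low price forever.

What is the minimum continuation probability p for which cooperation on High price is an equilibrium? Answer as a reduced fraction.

Expected continuation weight on next period's payoff is β·p = 7/8·p, which plays the role of the discount factor.
Cooperation requires 7/8·p ≥ (41−25)/(41−8) = 16/33, hence p ≥ 128/231.

128/231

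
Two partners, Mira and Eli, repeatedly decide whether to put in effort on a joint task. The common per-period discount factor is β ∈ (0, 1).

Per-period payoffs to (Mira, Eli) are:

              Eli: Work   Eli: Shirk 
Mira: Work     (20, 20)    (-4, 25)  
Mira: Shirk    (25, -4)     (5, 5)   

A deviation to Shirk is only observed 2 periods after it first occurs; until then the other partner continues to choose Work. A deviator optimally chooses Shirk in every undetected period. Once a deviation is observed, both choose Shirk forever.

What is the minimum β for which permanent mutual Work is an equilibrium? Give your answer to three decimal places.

A deviator earns 25 for 2 periods, then 5 forever; cooperating earns 20 forever. Multiplying the IC by (1−β):
20 ≥ 25(1−β^2) + 5β^2, so 20·β^2 ≥ 5 and β^2 ≥ 1/4.
β ≥ (1/4)^(1/2) ≈ 0.500.

0.500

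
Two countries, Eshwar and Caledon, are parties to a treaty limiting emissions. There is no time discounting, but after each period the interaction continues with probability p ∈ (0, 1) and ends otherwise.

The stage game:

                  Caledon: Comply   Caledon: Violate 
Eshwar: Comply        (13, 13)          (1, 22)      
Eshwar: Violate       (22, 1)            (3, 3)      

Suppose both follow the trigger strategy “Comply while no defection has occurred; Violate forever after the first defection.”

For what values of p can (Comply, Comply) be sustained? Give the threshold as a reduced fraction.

Expected cooperation value is 13 + p·13 + p²·13 + … = 13/(1−p); deviation gives 22 + p·3/(1−p).
13 ≥ 22(1−p) + 3p ⇒ 19p ≥ 9 ⇒ p ≥ 9/19.

9/19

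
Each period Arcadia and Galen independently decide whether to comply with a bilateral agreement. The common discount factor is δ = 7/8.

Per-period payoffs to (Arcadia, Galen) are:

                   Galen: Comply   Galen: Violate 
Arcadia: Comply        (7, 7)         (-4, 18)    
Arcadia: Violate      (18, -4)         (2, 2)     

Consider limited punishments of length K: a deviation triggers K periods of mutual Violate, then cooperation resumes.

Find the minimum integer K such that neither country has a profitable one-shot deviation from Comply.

3

IC: δ(1−δ^K)/(1−δ) ≥ (18−7)/(7−2) = 11/5.
With δ = 7/8: need 1 − δ^K ≥ 11/5·(1−7/8)/(7/8), i.e. δ^K ≤ 0.6857.
Since (7/8)^2 = 0.7656 and (7/8)^3 = 0.6699, the smallest such K is 3.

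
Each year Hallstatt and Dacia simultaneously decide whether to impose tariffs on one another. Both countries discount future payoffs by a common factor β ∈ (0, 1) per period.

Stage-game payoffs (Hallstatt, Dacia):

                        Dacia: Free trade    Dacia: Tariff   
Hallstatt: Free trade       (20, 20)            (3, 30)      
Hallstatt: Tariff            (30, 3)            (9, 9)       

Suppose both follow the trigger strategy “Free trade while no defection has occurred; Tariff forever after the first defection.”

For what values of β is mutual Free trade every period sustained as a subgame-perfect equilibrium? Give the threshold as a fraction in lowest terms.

Cooperation forever yields 20 each period: 20/(1−β).
Deviating yields 30 once, then 9 forever: 30 + 9β/(1−β).
No profitable deviation requires 20/(1−β) ≥ 30 + 9β/(1−β).
Multiplying by (1−β): 20 ≥ 30(1−β) + 9β = 30 − 21β.
So 21β ≥ 10, i.e. β ≥ 10/21.

10/21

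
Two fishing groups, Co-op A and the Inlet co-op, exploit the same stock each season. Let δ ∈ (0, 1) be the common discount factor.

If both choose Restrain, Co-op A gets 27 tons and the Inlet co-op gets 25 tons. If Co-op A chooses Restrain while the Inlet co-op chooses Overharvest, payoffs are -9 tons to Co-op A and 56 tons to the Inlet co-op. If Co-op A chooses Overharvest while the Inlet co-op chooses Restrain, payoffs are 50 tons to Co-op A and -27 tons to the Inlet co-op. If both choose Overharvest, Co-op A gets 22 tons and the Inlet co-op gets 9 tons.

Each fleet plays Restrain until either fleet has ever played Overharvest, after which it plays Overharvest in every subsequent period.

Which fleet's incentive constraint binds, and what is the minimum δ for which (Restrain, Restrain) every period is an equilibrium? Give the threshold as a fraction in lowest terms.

Co-op A: cooperation gives 27 each period; deviation gives 50 once then 22 forever.
  27/(1−δ) ≥ 50 + 22δ/(1−δ) ⇒ δ ≥ 23/28.
the Inlet co-op: cooperation gives 25 each period; deviation gives 56 once then 9 forever.
  δ ≥ 31/47.
Both must hold, so the binding constraint is Co-op A's: δ ≥ 23/28.

Co-op A; δ ≥ 23/28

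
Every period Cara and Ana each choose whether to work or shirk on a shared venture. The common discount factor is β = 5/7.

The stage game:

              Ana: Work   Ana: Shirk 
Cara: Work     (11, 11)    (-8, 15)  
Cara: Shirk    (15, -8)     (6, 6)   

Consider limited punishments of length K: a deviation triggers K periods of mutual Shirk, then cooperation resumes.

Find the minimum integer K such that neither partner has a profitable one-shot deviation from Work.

No profitable deviation requires (11−6)(β+…+β^K) ≥ 15−11, i.e. β+…+β^K ≥ 4/5 ≈ 0.8000.
With β = 5/7, the partial sums are K=1: 0.7143, K=2: 1.2245.
K = 2 is the first length at which the sum reaches 0.8000.

2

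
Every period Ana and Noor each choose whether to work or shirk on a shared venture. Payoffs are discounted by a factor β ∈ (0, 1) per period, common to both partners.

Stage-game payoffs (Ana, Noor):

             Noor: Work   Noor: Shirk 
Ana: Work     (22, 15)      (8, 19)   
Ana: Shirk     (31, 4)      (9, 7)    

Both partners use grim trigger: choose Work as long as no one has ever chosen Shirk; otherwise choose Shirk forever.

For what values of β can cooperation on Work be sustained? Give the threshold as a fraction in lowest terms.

9/22

Ana's threshold: (31−22)/(31−9) = 9/22.
Noor's threshold: (19−15)/(19−7) = 1/3.
9/22 > 1/3, so Ana binds and β* = 9/22.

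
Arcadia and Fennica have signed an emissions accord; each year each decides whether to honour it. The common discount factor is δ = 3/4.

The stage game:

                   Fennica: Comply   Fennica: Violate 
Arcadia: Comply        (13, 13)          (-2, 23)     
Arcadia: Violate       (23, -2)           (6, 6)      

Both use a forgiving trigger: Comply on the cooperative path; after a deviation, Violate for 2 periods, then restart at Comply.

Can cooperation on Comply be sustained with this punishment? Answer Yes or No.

No

IC: δ+…+δ^2 ≥ (23−13)/(13−6) = 10/7.
At δ = 3/4: partial sum = 1.3125 < 1.4286. Cooperation not sustainable.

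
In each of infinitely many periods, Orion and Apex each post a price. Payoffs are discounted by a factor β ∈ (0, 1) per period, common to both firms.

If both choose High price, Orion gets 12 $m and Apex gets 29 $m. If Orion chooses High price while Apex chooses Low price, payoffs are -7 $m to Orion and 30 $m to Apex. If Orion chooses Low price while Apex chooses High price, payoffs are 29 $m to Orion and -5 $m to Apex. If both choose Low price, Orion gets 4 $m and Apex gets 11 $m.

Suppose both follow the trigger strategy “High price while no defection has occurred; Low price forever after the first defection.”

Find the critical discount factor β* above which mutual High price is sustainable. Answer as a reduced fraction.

For Orion: deviation gain 29−12 = 17, per-period punishment loss 12−4 = 8. IC gives β ≥ 17/25.
For Apex: gain 1, loss 18 per period, so β ≥ 1/19.
The tighter constraint is Orion's, so cooperation needs β ≥ 17/25.

17/25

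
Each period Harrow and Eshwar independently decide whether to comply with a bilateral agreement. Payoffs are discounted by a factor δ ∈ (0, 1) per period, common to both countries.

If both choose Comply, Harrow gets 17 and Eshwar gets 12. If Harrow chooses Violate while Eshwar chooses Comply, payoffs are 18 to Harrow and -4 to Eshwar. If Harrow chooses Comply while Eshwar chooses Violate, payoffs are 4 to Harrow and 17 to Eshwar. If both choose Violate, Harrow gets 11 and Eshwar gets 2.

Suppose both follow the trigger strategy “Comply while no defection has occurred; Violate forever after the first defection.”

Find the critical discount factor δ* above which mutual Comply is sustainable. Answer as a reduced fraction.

1/3

Harrow's threshold: (18−17)/(18−11) = 1/7.
Eshwar's threshold: (17−12)/(17−2) = 1/3.
1/7 < 1/3, so Eshwar binds and δ* = 1/3.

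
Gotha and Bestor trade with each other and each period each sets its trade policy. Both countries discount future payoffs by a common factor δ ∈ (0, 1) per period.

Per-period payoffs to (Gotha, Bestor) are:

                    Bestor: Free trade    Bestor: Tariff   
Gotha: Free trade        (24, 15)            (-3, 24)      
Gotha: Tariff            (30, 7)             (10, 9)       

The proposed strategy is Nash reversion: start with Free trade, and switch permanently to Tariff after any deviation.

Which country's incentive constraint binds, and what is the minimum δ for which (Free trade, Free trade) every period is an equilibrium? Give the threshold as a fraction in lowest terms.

Bestor; δ ≥ 3/5

For Gotha: deviation gain 30−24 = 6, per-period punishment loss 24−10 = 14. IC gives δ ≥ 6/20 = 3/10.
For Bestor: gain 9, loss 6 per period, so δ ≥ 9/15 = 3/5.
The tighter constraint is Bestor's, so cooperation needs δ ≥ 3/5.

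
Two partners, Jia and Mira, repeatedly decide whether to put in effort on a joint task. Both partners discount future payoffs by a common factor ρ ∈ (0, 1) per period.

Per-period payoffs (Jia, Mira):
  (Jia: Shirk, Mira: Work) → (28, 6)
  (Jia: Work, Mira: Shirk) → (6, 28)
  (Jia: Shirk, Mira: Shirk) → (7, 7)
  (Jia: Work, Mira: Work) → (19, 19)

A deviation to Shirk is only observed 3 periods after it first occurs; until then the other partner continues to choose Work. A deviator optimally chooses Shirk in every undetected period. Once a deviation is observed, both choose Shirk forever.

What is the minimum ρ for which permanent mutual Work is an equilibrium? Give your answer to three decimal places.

0.754

A deviator earns 28 for 3 periods, then 7 forever; cooperating earns 19 forever. Multiplying the IC by (1−ρ):
19 ≥ 28(1−ρ^3) + 7ρ^3, so 21·ρ^3 ≥ 9 and ρ^3 ≥ 3/7.
ρ ≥ (3/7)^(1/3) ≈ 0.754.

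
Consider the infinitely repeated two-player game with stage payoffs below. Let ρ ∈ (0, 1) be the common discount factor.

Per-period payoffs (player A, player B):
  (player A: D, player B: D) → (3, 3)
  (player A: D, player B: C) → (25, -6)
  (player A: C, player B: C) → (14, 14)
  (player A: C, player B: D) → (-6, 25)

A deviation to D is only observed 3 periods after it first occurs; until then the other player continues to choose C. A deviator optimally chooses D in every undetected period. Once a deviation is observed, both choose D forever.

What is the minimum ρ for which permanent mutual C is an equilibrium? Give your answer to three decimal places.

A deviator earns 25 for 3 periods, then 3 forever; cooperating earns 14 forever. Multiplying the IC by (1−ρ):
14 ≥ 25(1−ρ^3) + 3ρ^3, so 22·ρ^3 ≥ 11 and ρ^3 ≥ 1/2.
ρ ≥ (1/2)^(1/3) ≈ 0.794.

0.794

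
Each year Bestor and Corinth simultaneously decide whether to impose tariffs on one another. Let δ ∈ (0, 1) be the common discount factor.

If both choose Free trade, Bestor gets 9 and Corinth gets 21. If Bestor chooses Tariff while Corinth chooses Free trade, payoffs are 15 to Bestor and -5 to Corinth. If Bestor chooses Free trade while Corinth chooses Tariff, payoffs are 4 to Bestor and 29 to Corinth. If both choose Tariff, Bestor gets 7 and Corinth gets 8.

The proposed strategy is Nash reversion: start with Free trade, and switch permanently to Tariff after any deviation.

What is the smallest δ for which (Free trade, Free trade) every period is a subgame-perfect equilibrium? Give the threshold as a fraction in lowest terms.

3/4

Bestor: cooperation gives 9 each period; deviation gives 15 once then 7 forever.
  9/(1−δ) ≥ 15 + 7δ/(1−δ) ⇒ δ ≥ 6/8 = 3/4.
Corinth: cooperation gives 21 each period; deviation gives 29 once then 8 forever.
  δ ≥ 8/21.
Both must hold, so the binding constraint is Bestor's: δ ≥ 3/4.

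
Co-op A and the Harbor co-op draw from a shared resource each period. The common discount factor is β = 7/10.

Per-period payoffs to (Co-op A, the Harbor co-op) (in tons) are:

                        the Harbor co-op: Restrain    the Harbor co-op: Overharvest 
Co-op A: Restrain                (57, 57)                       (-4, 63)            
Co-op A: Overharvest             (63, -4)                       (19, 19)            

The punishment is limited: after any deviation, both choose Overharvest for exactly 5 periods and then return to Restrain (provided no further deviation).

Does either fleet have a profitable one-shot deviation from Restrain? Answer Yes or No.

Comparing payoff streams over the 6 periods until play realigns: cooperate → 57(1+β+…+β^5); deviate → 63 + 19(β+…+β^5).
Cooperation is sustained iff (57−19)(β+…+β^5) ≥ 63−57.
β+…+β^5 = 7/10·(1−(7/10)^5)/(1−7/10) = 1.9412, and (63−57)/(57−19) = 0.1579.
1.9412 ≥ 0.1579, so cooperation is sustainable.

No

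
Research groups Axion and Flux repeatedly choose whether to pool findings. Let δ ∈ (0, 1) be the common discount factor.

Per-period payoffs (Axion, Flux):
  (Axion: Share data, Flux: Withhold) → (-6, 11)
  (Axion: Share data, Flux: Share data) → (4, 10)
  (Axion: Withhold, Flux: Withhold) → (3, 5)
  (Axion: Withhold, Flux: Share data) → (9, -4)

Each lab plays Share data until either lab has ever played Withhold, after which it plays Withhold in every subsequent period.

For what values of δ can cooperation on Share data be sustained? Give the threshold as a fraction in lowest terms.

5/6

Axion's threshold: (9−4)/(9−3) = 5/6.
Flux's threshold: (11−10)/(11−5) = 1/6.
5/6 > 1/6, so Axion binds and δ* = 5/6.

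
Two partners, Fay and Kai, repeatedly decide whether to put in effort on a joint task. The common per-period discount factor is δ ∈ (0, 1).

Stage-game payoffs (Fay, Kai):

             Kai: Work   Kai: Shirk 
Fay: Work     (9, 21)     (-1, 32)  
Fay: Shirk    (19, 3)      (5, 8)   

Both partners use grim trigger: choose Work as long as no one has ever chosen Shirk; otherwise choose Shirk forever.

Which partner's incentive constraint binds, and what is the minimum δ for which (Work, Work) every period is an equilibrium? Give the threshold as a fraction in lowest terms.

For Fay: deviation gain 19−9 = 10, per-period punishment loss 9−5 = 4. IC gives δ ≥ 10/14 = 5/7.
For Kai: gain 11, loss 13 per period, so δ ≥ 11/24.
The tighter constraint is Fay's, so cooperation needs δ ≥ 5/7.

Fay; δ ≥ 5/7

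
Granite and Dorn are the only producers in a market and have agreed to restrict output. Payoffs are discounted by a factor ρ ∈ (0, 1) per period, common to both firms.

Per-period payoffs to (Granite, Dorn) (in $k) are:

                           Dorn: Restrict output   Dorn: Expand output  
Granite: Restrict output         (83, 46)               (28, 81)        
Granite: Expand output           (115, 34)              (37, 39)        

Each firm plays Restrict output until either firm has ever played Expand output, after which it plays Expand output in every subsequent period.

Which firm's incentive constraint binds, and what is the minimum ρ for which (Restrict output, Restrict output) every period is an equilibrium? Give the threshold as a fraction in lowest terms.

Granite: cooperation gives 83 each period; deviation gives 115 once then 37 forever.
  83/(1−ρ) ≥ 115 + 37ρ/(1−ρ) ⇒ ρ ≥ 32/78 = 16/39.
Dorn: cooperation gives 46 each period; deviation gives 81 once then 39 forever.
  ρ ≥ 35/42 = 5/6.
Both must hold, so the binding constraint is Dorn's: ρ ≥ 5/6.

Dorn; ρ ≥ 5/6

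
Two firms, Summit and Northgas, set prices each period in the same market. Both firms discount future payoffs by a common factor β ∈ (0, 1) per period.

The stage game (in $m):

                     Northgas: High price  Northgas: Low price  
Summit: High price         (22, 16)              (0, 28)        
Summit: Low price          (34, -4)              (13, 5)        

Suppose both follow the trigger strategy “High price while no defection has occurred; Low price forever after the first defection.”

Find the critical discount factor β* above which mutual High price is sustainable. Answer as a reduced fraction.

Summit's threshold: (34−22)/(34−13) = 4/7.
Northgas's threshold: (28−16)/(28−5) = 12/23.
4/7 > 12/23, so Summit binds and β* = 4/7.

4/7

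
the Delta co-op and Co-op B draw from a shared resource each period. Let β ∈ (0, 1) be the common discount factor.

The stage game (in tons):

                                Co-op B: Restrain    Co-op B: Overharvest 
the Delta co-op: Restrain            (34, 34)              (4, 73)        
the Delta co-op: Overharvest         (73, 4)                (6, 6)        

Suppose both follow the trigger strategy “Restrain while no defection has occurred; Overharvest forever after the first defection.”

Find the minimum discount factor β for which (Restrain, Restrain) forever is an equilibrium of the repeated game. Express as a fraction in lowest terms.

34/(1−β) ≥ 73 + 6β/(1−β)
34 ≥ 73 − 67β
β ≥ 39/67.

39/67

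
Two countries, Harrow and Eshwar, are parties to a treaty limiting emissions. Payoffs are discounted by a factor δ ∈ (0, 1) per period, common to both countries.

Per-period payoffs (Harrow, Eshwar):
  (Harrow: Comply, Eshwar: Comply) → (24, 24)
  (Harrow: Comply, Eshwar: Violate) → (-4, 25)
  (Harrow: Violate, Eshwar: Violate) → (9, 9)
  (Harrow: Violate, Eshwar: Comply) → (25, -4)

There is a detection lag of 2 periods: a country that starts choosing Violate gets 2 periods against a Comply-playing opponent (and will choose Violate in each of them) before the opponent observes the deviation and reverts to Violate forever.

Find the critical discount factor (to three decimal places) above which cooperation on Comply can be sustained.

The best deviation is to choose Violate for all 2 undetected periods, earning 25 each, then 9 forever once detected.
Deviation value: 25(1−δ^2)/(1−δ) + 9δ^2/(1−δ); cooperation value: 24/(1−δ).
IC: 24 ≥ 25(1−δ^2) + 9δ^2 = 25 − 16δ^2.
So δ^2 ≥ 1/16, giving δ ≥ (1/16)^(1/2) ≈ 0.250.

0.250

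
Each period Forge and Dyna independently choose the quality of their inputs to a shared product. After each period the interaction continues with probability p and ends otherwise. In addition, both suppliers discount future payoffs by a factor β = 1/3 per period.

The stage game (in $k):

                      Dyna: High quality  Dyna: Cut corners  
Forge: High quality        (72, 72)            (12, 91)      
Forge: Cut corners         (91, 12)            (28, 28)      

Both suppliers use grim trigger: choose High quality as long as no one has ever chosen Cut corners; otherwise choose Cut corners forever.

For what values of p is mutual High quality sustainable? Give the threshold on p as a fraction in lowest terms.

Expected continuation weight on next period's payoff is β·p = 1/3·p, which plays the role of the discount factor.
Cooperation requires 1/3·p ≥ (91−72)/(91−28) = 19/63, hence p ≥ 19/21.

19/21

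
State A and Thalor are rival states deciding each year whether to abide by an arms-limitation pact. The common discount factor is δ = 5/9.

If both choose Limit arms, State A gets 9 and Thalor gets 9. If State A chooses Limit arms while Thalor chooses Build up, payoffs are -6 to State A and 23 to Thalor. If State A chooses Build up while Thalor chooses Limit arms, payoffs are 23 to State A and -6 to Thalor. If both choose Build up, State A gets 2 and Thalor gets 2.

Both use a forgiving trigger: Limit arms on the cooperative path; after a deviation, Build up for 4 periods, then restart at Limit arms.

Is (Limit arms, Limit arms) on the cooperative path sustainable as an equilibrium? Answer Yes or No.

A one-shot deviation gives 23 now, then 2 for 4 periods, then back to 9.
Gain from deviating: (23−9) today; loss: (9−2) in each of the next 4 periods.
No-deviation condition: (9−2)(δ+…+δ^4) ≥ 23−9, i.e. δ+…+δ^4 ≥ 2.
At δ = 5/9: δ+…+δ^4 = 1.1309 < 2.0000.
So cooperation is not sustainable.

No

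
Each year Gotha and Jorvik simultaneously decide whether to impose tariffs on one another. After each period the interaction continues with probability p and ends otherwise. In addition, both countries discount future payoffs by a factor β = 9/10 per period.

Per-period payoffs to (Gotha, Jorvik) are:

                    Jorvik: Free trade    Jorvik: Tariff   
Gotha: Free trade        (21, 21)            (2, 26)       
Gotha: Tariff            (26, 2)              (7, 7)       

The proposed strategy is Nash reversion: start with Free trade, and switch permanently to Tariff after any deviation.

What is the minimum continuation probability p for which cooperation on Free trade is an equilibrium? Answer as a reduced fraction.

Expected continuation weight on next period's payoff is β·p = 9/10·p, which plays the role of the discount factor.
Cooperation requires 9/10·p ≥ (26−21)/(26−7) = 5/19, hence p ≥ 50/171.

50/171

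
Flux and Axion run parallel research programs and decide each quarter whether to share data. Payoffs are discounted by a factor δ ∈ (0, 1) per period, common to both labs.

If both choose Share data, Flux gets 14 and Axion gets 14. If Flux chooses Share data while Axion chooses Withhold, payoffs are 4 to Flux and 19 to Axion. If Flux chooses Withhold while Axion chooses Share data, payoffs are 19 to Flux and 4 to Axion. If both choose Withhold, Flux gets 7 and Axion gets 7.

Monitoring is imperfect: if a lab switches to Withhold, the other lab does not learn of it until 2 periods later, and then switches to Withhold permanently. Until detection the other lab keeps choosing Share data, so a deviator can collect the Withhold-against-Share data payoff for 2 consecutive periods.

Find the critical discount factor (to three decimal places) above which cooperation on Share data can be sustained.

0.645

A deviator earns 19 for 2 periods, then 7 forever; cooperating earns 14 forever. Multiplying the IC by (1−δ):
14 ≥ 19(1−δ^2) + 7δ^2, so 12·δ^2 ≥ 5 and δ^2 ≥ 5/12.
δ ≥ (5/12)^(1/2) ≈ 0.645.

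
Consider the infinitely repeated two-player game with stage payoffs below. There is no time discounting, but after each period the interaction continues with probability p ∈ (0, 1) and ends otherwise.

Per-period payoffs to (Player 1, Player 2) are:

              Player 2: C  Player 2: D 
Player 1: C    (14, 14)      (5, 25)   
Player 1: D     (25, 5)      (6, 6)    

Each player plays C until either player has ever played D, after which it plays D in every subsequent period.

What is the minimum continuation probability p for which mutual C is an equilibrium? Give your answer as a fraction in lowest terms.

Expected cooperation value is 14 + p·14 + p²·14 + … = 14/(1−p); deviation gives 25 + p·6/(1−p).
14 ≥ 25(1−p) + 6p ⇒ 19p ≥ 11 ⇒ p ≥ 11/19.

11/19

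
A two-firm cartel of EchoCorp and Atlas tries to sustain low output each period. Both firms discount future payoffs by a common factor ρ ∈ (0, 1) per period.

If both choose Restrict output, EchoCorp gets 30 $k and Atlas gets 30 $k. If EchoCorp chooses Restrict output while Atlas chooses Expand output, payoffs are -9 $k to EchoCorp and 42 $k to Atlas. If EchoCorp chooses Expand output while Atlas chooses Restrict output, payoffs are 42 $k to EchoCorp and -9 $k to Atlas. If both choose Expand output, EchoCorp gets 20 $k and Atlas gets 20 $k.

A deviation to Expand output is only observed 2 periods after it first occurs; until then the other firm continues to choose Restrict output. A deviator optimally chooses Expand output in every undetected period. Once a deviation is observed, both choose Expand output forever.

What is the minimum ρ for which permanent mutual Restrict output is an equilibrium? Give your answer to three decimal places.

0.739

The best deviation is to choose Expand output for all 2 undetected periods, earning 42 each, then 20 forever once detected.
Deviation value: 42(1−ρ^2)/(1−ρ) + 20ρ^2/(1−ρ); cooperation value: 30/(1−ρ).
IC: 30 ≥ 42(1−ρ^2) + 20ρ^2 = 42 − 22ρ^2.
So ρ^2 ≥ 12/22 = 6/11, giving ρ ≥ (6/11)^(1/2) ≈ 0.739.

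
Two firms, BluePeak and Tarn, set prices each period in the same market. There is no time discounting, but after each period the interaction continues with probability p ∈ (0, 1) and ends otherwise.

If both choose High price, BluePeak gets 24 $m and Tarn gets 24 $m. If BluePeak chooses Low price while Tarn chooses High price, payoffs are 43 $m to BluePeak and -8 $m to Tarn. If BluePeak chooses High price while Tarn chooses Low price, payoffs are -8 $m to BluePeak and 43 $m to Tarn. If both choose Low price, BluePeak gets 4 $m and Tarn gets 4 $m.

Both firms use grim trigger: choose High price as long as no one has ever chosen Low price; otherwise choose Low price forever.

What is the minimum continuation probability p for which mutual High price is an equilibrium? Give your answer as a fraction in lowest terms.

19/39

With no time discounting, the continuation probability p plays the role of the discount factor.
Grim-trigger IC: 24/(1−p) ≥ 43 + 4p/(1−p) ⇒ p ≥ (43−24)/(43−4) = 19/39.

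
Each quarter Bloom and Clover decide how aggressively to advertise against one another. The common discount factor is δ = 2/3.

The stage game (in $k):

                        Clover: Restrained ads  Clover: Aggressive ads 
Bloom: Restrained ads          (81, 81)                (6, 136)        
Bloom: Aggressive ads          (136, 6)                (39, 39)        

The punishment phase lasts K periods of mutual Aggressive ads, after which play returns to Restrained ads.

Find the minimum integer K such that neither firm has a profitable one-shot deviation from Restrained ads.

3

No profitable deviation requires (81−39)(δ+…+δ^K) ≥ 136−81, i.e. δ+…+δ^K ≥ 55/42 ≈ 1.3095.
With δ = 2/3, the partial sums are K=1: 0.6667, K=2: 1.1111, K=3: 1.4074.
K = 3 is the first length at which the sum reaches 1.3095.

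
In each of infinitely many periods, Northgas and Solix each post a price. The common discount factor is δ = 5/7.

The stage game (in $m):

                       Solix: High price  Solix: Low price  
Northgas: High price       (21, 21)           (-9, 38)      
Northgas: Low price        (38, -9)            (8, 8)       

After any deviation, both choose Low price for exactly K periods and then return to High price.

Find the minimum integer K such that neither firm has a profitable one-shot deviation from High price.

Need Σ_{k=1}^{K} δ^k ≥ (38−21)/(21−8) = 1.3077 at δ = 5/7.
At K = 2 the sum is 1.2245 < 1.3077; at K = 3 it is 1.5889 ≥ 1.3077.
So the minimum punishment length is K = 3.

3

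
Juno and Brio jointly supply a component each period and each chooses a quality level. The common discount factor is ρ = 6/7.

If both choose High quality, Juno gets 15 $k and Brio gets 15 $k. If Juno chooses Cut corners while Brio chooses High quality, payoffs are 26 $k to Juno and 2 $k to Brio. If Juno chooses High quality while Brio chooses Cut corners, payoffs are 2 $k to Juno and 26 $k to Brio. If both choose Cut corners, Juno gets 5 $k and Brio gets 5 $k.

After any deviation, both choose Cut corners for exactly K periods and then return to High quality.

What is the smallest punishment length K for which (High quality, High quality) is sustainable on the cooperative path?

No profitable deviation requires (15−5)(ρ+…+ρ^K) ≥ 26−15, i.e. ρ+…+ρ^K ≥ 11/10 ≈ 1.1000.
With ρ = 6/7, the partial sums are K=1: 0.8571, K=2: 1.5918.
K = 2 is the first length at which the sum reaches 1.1000.

2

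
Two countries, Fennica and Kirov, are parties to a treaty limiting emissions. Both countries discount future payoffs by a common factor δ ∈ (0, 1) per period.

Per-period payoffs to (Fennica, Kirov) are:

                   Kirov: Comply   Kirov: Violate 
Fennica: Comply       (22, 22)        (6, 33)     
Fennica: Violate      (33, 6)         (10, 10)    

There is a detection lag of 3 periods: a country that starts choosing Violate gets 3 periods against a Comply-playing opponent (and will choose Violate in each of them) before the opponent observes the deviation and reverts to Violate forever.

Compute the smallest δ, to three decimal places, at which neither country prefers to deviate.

0.782

Deviating for the 3 undetected periods gains 33−22 = 11 per period over cooperation, then loses 22−10 = 12 per period forever once punishment starts.
Gain: 11(1 + δ + … + δ^2); loss: 12·δ^3/(1−δ).
No profitable deviation ⇔ 11(1−δ^3) ≤ 12·δ^3, i.e. δ^3 ≥ 11/(11+12) = 11/23.
Hence δ ≥ (11/23)^(1/3) ≈ 0.782.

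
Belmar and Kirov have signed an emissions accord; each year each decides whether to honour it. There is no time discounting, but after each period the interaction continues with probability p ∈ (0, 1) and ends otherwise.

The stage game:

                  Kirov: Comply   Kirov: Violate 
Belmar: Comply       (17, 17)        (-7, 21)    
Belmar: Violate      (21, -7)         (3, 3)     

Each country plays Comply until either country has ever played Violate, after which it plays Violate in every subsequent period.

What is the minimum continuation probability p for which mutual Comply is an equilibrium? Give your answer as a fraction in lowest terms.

With no time discounting, the continuation probability p plays the role of the discount factor.
Grim-trigger IC: 17/(1−p) ≥ 21 + 3p/(1−p) ⇒ p ≥ (21−17)/(21−3) = 2/9.

2/9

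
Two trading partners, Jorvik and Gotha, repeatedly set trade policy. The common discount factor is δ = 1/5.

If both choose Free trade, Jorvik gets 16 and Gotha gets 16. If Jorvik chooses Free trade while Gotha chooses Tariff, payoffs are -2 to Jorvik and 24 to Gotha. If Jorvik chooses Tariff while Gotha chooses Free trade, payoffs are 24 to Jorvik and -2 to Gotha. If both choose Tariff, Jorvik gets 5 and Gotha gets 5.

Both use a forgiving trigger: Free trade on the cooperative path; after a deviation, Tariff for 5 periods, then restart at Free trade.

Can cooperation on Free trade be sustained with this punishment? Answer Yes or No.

No

A one-shot deviation gives 24 now, then 5 for 5 periods, then back to 16.
Gain from deviating: (24−16) today; loss: (16−5) in each of the next 5 periods.
No-deviation condition: (16−5)(δ+…+δ^5) ≥ 24−16, i.e. δ+…+δ^5 ≥ 8/11.
At δ = 1/5: δ+…+δ^5 = 0.2499 < 0.7273.
So cooperation is not sustainable.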